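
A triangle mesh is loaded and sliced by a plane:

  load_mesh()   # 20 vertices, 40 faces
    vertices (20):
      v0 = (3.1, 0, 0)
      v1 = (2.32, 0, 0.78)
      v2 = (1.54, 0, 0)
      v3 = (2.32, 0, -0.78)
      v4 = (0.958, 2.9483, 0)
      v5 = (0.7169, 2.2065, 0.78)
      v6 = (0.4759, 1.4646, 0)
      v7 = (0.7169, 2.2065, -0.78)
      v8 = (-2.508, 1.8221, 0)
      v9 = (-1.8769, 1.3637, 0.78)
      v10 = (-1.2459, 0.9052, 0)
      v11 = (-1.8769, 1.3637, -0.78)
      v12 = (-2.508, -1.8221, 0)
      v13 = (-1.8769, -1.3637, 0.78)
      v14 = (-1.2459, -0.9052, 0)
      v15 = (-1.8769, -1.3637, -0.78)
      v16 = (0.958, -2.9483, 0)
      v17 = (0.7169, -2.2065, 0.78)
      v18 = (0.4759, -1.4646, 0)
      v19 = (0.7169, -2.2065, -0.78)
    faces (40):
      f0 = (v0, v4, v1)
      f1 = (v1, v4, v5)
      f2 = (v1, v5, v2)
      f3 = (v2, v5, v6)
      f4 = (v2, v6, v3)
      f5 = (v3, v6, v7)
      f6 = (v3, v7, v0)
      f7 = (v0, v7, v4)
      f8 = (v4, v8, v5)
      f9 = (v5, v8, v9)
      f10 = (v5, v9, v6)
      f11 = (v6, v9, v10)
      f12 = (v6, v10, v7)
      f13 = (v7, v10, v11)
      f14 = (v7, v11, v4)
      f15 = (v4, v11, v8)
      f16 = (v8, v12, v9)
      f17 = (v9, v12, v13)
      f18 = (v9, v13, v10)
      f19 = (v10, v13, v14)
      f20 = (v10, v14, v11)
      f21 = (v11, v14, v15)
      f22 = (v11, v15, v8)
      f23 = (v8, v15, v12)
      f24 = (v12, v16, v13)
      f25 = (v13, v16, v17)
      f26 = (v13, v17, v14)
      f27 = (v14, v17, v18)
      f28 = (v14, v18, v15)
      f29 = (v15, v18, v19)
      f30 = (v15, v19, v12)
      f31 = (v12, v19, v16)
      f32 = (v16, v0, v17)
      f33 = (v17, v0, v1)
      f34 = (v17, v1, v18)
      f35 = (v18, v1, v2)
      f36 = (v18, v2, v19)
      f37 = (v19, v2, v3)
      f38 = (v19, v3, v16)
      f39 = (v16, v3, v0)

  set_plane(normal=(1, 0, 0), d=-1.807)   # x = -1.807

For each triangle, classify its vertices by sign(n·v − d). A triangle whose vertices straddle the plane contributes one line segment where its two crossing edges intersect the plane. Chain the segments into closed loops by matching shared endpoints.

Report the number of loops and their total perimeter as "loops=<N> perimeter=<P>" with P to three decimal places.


Straddling triangles (18 of 40):
  (v4,v8,v5) [+-+] → (-1.807, 2.04987, 0)–(-1.807, 1.90566, 0.169549)  len=0.2226
  (v5,v8,v9) [+--] → (-1.807, 1.90566, 0.169549)–(-1.807, 1.38641, 0.78)  len=0.8014
  (v5,v9,v6) [+-+] → (-1.807, 1.38641, 0.78)–(-1.807, 1.3667, 0.756827)  len=0.0304
  (v6,v9,v10) [+-+] → (-1.807, 1.3667, 0.756827)–(-1.807, 1.31291, 0.693594)  len=0.0830
  (v7,v10,v11) [++-] → (-1.807, 1.31291, -0.693594)–(-1.807, 1.38641, -0.78)  len=0.1134
  (v7,v11,v4) [+-+] → (-1.807, 1.38641, -0.78)–(-1.807, 1.40277, -0.760768)  len=0.0252
  (v4,v11,v8) [+--] → (-1.807, 1.40277, -0.760768)–(-1.807, 2.04987, 0)  len=0.9988
  (v9,v13,v10) [--+] → (-1.807, -1.11236, 0.693594)–(-1.807, 1.31291, 0.693594)  len=2.4253
  (v10,v13,v14) [+-+] → (-1.807, -1.11236, 0.693594)–(-1.807, -1.31291, 0.693594)  len=0.2005
  (v10,v14,v11) [++-] → (-1.807, 1.11236, -0.693594)–(-1.807, 1.31291, -0.693594)  len=0.2005
  (v11,v14,v15) [-+-] → (-1.807, 1.11236, -0.693594)–(-1.807, -1.31291, -0.693594)  len=2.4253
  (v12,v16,v13) [-+-] → (-1.807, -2.04987, 0)–(-1.807, -1.40277, 0.760768)  len=0.9988
  (v13,v16,v17) [-++] → (-1.807, -1.40277, 0.760768)–(-1.807, -1.38641, 0.78)  len=0.0252
  (v13,v17,v14) [-++] → (-1.807, -1.38641, 0.78)–(-1.807, -1.31291, 0.693594)  len=0.1134
  (v14,v18,v15) [++-] → (-1.807, -1.3667, -0.756827)–(-1.807, -1.31291, -0.693594)  len=0.0830
  (v15,v18,v19) [-++] → (-1.807, -1.3667, -0.756827)–(-1.807, -1.38641, -0.78)  len=0.0304
  (v15,v19,v12) [-+-] → (-1.807, -1.38641, -0.78)–(-1.807, -1.90566, -0.169549)  len=0.8014
  (v12,v19,v16) [-++] → (-1.807, -1.90566, -0.169549)–(-1.807, -2.04987, 0)  len=0.2226

Chained into 1 loop(s):
  loop 1: 18 segments, perimeter = 9.8014
Total perimeter = 9.801

loops=1 perimeter=9.801


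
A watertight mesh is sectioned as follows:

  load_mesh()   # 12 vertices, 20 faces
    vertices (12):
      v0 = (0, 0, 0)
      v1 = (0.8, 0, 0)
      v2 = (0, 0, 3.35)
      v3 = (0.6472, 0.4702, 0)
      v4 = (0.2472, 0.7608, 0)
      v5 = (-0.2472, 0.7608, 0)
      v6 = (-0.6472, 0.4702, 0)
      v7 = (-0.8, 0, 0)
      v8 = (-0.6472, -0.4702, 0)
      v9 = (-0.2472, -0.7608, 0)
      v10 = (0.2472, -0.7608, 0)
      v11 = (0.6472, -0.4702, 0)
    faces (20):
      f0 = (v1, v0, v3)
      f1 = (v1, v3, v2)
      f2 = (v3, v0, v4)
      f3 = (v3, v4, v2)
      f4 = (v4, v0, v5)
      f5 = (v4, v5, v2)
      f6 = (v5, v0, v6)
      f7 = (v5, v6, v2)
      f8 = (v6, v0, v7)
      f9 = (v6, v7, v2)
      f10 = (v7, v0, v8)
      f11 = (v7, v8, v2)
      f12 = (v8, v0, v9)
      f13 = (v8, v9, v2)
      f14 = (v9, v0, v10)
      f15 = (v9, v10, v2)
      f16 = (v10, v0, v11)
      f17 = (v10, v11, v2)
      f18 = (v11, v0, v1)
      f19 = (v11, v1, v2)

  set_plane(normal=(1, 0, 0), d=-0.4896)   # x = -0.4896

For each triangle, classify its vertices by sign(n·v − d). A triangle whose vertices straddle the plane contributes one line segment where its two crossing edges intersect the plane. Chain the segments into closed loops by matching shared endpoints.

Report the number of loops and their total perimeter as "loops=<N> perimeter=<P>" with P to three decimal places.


loops=1 perimeter=4.065

Straddling triangles (8 of 20):
  (v5,v0,v6) [++-] → (-0.4896, 0.355701, 0)–(-0.4896, 0.584696, 0)  len=0.2290
  (v5,v6,v2) [+-+] → (-0.4896, 0.584696, 0)–(-0.4896, 0.355701, 0.81576)  len=0.8473
  (v6,v0,v7) [-+-] → (-0.4896, 0.355701, 0)–(-0.4896, 0, 0)  len=0.3557
  (v6,v7,v2) [--+] → (-0.4896, 0, 1.2998)–(-0.4896, 0.355701, 0.81576)  len=0.6007
  (v7,v0,v8) [-+-] → (-0.4896, 0, 0)–(-0.4896, -0.355701, 0)  len=0.3557
  (v7,v8,v2) [--+] → (-0.4896, -0.355701, 0.81576)–(-0.4896, 0, 1.2998)  len=0.6007
  (v8,v0,v9) [-++] → (-0.4896, -0.355701, 0)–(-0.4896, -0.584696, 0)  len=0.2290
  (v8,v9,v2) [-++] → (-0.4896, -0.584696, 0)–(-0.4896, -0.355701, 0.81576)  len=0.8473

Chained into 1 loop(s):
  loop 1: 8 segments, perimeter = 4.0653
Total perimeter = 4.065


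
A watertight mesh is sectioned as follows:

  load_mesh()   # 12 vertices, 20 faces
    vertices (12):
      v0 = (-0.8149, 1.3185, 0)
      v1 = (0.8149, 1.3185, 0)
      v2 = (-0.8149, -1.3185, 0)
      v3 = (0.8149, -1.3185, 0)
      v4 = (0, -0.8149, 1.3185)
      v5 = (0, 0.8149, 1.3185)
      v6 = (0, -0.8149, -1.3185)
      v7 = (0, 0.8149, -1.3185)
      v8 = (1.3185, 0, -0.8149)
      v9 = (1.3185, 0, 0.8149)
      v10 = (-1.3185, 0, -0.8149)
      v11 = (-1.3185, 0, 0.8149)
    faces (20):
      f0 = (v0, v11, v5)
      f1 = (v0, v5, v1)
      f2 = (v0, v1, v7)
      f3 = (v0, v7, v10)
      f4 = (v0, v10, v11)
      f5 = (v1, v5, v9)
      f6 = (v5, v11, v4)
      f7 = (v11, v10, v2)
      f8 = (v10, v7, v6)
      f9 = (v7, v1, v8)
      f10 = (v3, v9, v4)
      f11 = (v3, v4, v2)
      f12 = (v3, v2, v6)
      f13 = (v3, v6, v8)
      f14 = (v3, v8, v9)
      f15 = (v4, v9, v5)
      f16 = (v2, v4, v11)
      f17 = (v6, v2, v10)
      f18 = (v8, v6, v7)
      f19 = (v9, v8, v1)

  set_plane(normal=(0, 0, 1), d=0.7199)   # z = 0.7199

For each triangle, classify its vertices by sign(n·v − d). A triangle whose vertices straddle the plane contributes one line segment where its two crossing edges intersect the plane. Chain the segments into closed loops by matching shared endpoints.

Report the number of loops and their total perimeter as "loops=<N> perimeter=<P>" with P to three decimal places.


loops=1 perimeter=7.172

Straddling triangles (10 of 20):
  (v0,v11,v5) [-++] → (-1.25979, 0.153709, 0.7199)–(-0.369965, 1.04353, 0.7199)  len=1.2584
  (v0,v5,v1) [-+-] → (-0.369965, 1.04353, 0.7199)–(0.369965, 1.04353, 0.7199)  len=0.7399
  (v0,v10,v11) [--+] → (-1.3185, 0, 0.7199)–(-1.25979, 0.153709, 0.7199)  len=0.1645
  (v1,v5,v9) [-++] → (0.369965, 1.04353, 0.7199)–(1.25979, 0.153709, 0.7199)  len=1.2584
  (v11,v10,v2) [+--] → (-1.3185, 0, 0.7199)–(-1.25979, -0.153709, 0.7199)  len=0.1645
  (v3,v9,v4) [-++] → (1.25979, -0.153709, 0.7199)–(0.369965, -1.04353, 0.7199)  len=1.2584
  (v3,v4,v2) [-+-] → (0.369965, -1.04353, 0.7199)–(-0.369965, -1.04353, 0.7199)  len=0.7399
  (v3,v8,v9) [--+] → (1.3185, 0, 0.7199)–(1.25979, -0.153709, 0.7199)  len=0.1645
  (v2,v4,v11) [-++] → (-0.369965, -1.04353, 0.7199)–(-1.25979, -0.153709, 0.7199)  len=1.2584
  (v9,v8,v1) [+--] → (1.3185, 0, 0.7199)–(1.25979, 0.153709, 0.7199)  len=0.1645

Chained into 1 loop(s):
  loop 1: 10 segments, perimeter = 7.1716
Total perimeter = 7.172


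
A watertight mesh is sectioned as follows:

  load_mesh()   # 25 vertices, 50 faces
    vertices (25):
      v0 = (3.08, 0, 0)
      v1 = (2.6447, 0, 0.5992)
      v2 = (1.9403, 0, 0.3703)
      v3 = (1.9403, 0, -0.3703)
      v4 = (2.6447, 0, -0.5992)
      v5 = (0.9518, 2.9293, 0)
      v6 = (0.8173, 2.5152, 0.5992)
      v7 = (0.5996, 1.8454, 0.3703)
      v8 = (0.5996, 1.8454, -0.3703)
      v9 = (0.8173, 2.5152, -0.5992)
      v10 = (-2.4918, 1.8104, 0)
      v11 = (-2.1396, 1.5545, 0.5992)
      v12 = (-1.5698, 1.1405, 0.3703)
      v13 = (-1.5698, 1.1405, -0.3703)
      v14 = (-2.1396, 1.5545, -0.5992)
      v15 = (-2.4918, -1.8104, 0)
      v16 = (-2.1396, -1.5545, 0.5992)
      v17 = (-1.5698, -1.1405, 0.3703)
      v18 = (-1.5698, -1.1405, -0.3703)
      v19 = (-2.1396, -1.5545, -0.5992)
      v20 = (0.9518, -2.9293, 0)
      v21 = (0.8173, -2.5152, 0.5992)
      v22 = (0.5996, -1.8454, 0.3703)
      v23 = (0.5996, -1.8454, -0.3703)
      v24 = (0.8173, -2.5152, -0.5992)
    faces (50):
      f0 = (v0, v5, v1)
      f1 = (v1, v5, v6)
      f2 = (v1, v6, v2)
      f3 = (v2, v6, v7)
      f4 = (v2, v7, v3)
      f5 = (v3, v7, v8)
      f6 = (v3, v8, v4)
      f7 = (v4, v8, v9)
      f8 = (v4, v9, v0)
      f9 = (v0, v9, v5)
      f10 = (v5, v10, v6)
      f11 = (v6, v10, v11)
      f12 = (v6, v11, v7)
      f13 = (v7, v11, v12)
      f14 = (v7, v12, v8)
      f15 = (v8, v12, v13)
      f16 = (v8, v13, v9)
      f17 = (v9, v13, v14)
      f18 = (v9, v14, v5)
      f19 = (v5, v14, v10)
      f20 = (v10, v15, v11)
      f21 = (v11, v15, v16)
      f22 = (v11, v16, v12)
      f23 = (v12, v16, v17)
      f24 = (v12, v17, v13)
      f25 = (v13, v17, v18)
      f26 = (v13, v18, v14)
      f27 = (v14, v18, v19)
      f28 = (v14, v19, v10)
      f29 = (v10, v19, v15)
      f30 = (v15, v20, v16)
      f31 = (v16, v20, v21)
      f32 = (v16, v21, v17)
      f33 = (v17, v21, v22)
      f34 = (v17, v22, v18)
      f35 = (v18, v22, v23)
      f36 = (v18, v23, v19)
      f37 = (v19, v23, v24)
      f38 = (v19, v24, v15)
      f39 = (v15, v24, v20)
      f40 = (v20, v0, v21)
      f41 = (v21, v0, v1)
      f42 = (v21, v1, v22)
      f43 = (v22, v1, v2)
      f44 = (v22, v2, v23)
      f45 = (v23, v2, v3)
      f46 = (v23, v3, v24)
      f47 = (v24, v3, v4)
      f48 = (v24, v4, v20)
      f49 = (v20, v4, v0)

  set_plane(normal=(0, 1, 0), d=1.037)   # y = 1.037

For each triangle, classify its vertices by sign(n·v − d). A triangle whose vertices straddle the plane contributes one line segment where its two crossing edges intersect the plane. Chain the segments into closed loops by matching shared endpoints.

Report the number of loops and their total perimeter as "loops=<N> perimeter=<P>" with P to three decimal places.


loops=2 perimeter=7.062

Straddling triangles (20 of 50):
  (v0,v5,v1) [-+-] → (2.3266, 1.037, 0)–(2.0454, 1.037, 0.387078)  len=0.4784
  (v1,v5,v6) [-++] → (2.0454, 1.037, 0.387078)–(1.89128, 1.037, 0.5992)  len=0.2622
  (v1,v6,v2) [-+-] → (1.89128, 1.037, 0.5992)–(1.47729, 1.037, 0.464674)  len=0.4353
  (v2,v6,v7) [-++] → (1.47729, 1.037, 0.464674)–(1.18691, 1.037, 0.3703)  len=0.3053
  (v2,v7,v3) [-+-] → (1.18691, 1.037, 0.3703)–(1.18691, 1.037, 0.0458711)  len=0.3244
  (v3,v7,v8) [-++] → (1.18691, 1.037, 0.0458711)–(1.18691, 1.037, -0.3703)  len=0.4162
  (v3,v8,v4) [-+-] → (1.18691, 1.037, -0.3703)–(1.49548, 1.037, -0.470572)  len=0.3245
  (v4,v8,v9) [-++] → (1.49548, 1.037, -0.470572)–(1.89128, 1.037, -0.5992)  len=0.4162
  (v4,v9,v0) [-+-] → (1.89128, 1.037, -0.5992)–(2.1471, 1.037, -0.247046)  len=0.4353
  (v0,v9,v5) [-++] → (2.1471, 1.037, -0.247046)–(2.3266, 1.037, 0)  len=0.3054
  (v10,v15,v11) [+-+] → (-2.4918, 1.037, 0)–(-2.19377, 1.037, 0.507047)  len=0.5882
  (v11,v15,v16) [+--] → (-2.19377, 1.037, 0.507047)–(-2.1396, 1.037, 0.5992)  len=0.1069
  (v11,v16,v12) [+-+] → (-2.1396, 1.037, 0.5992)–(-1.59168, 1.037, 0.379091)  len=0.5905
  (v12,v16,v17) [+--] → (-1.59168, 1.037, 0.379091)–(-1.5698, 1.037, 0.3703)  len=0.0236
  (v12,v17,v13) [+-+] → (-1.5698, 1.037, 0.3703)–(-1.5698, 1.037, -0.336695)  len=0.7070
  (v13,v17,v18) [+--] → (-1.5698, 1.037, -0.336695)–(-1.5698, 1.037, -0.3703)  len=0.0336
  (v13,v18,v14) [+-+] → (-1.5698, 1.037, -0.3703)–(-2.03019, 1.037, -0.555246)  len=0.4961
  (v14,v18,v19) [+--] → (-2.03019, 1.037, -0.555246)–(-2.1396, 1.037, -0.5992)  len=0.1179
  (v14,v19,v10) [+-+] → (-2.1396, 1.037, -0.5992)–(-2.41085, 1.037, -0.137722)  len=0.5353
  (v10,v19,v15) [+--] → (-2.41085, 1.037, -0.137722)–(-2.4918, 1.037, 0)  len=0.1598

Chained into 2 loop(s):
  loop 1: 10 segments, perimeter = 3.7031
  loop 2: 10 segments, perimeter = 3.3588
Total perimeter = 7.062


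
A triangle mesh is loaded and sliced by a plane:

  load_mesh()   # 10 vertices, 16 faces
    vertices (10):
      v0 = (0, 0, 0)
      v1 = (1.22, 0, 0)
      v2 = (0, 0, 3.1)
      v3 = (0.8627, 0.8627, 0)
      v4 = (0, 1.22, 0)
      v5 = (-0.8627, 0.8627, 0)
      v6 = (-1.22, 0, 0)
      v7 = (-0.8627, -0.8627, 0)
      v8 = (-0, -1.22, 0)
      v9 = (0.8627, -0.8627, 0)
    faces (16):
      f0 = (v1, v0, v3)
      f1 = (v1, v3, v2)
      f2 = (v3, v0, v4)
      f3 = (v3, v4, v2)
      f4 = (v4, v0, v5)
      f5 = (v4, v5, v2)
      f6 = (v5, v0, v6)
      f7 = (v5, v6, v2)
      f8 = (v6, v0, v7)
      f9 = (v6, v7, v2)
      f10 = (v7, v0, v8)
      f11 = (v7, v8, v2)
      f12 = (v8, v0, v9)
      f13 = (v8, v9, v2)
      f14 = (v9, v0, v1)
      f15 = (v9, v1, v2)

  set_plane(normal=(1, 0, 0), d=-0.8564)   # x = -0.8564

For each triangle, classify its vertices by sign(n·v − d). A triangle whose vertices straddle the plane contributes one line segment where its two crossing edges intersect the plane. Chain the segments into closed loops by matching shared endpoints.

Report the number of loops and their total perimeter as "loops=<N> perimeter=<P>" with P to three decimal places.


loops=1 perimeter=4.266

Straddling triangles (8 of 16):
  (v4,v0,v5) [++-] → (-0.8564, 0.8564, 0)–(-0.8564, 0.865309, 0)  len=0.0089
  (v4,v5,v2) [+-+] → (-0.8564, 0.865309, 0)–(-0.8564, 0.8564, 0.0226382)  len=0.0243
  (v5,v0,v6) [-+-] → (-0.8564, 0.8564, 0)–(-0.8564, 0, 0)  len=0.8564
  (v5,v6,v2) [--+] → (-0.8564, 0, 0.923902)–(-0.8564, 0.8564, 0.0226382)  len=1.2433
  (v6,v0,v7) [-+-] → (-0.8564, 0, 0)–(-0.8564, -0.8564, 0)  len=0.8564
  (v6,v7,v2) [--+] → (-0.8564, -0.8564, 0.0226382)–(-0.8564, 0, 0.923902)  len=1.2433
  (v7,v0,v8) [-++] → (-0.8564, -0.8564, 0)–(-0.8564, -0.865309, 0)  len=0.0089
  (v7,v8,v2) [-++] → (-0.8564, -0.865309, 0)–(-0.8564, -0.8564, 0.0226382)  len=0.0243

Chained into 1 loop(s):
  loop 1: 8 segments, perimeter = 4.2658
Total perimeter = 4.266


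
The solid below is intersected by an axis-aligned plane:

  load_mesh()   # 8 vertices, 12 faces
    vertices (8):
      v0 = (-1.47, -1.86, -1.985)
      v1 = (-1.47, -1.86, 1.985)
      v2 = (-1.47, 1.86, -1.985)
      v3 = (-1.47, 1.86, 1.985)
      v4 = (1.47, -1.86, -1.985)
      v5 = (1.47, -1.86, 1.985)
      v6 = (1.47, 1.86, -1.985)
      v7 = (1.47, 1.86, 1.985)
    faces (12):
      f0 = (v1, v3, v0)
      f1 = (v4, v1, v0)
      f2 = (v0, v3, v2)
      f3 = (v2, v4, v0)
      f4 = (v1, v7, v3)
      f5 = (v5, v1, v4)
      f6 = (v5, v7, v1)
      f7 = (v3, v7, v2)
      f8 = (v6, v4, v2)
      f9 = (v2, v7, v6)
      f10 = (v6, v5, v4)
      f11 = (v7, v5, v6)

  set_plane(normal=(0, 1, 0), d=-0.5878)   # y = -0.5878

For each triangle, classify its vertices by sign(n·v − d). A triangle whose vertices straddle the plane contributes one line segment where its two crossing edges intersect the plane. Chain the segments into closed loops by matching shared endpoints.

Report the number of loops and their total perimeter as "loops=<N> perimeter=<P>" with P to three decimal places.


Straddling triangles (8 of 12):
  (v1,v3,v0) [-+-] → (-1.47, -0.5878, 1.985)–(-1.47, -0.5878, -0.627303)  len=2.6123
  (v0,v3,v2) [-++] → (-1.47, -0.5878, -0.627303)–(-1.47, -0.5878, -1.985)  len=1.3577
  (v2,v4,v0) [+--] → (0.464552, -0.5878, -1.985)–(-1.47, -0.5878, -1.985)  len=1.9346
  (v1,v7,v3) [-++] → (-0.464552, -0.5878, 1.985)–(-1.47, -0.5878, 1.985)  len=1.0054
  (v5,v7,v1) [-+-] → (1.47, -0.5878, 1.985)–(-0.464552, -0.5878, 1.985)  len=1.9346
  (v6,v4,v2) [+-+] → (1.47, -0.5878, -1.985)–(0.464552, -0.5878, -1.985)  len=1.0054
  (v6,v5,v4) [+--] → (1.47, -0.5878, 0.627303)–(1.47, -0.5878, -1.985)  len=2.6123
  (v7,v5,v6) [+-+] → (1.47, -0.5878, 1.985)–(1.47, -0.5878, 0.627303)  len=1.3577

Chained into 1 loop(s):
  loop 1: 8 segments, perimeter = 13.8200
Total perimeter = 13.820

loops=1 perimeter=13.820


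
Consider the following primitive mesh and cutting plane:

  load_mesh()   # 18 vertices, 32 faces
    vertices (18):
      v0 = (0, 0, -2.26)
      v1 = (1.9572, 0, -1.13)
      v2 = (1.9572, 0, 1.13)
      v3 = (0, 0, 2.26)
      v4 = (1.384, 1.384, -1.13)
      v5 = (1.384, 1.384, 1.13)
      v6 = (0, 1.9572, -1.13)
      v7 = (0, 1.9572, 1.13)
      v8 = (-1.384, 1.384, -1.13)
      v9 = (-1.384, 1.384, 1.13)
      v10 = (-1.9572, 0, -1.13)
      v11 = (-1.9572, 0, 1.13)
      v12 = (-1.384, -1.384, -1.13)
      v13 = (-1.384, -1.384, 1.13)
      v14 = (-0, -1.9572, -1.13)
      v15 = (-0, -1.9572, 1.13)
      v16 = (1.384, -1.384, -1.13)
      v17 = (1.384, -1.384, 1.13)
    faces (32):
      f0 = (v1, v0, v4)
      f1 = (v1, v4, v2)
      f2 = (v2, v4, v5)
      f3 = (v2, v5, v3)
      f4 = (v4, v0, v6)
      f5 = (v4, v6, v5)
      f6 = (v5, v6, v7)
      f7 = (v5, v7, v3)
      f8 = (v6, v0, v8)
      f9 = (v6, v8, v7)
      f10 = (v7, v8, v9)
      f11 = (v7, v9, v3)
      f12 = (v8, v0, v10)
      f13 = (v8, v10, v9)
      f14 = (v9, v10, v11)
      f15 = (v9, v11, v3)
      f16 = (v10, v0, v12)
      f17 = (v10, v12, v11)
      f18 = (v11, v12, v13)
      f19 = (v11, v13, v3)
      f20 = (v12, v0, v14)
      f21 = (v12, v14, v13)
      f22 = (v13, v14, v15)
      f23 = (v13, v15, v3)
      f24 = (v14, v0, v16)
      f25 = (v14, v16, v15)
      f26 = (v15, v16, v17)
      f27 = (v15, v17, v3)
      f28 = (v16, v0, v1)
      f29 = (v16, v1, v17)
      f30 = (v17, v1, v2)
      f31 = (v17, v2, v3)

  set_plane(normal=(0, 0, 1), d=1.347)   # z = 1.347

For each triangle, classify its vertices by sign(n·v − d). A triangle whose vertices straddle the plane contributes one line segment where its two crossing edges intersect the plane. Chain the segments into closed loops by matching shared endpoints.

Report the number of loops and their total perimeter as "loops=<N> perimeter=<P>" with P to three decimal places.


loops=1 perimeter=9.683

Straddling triangles (8 of 32):
  (v2,v5,v3) [--+] → (1.11822, 1.11822, 1.347)–(1.58135, 0, 1.347)  len=1.2103
  (v5,v7,v3) [--+] → (0, 1.58135, 1.347)–(1.11822, 1.11822, 1.347)  len=1.2103
  (v7,v9,v3) [--+] → (-1.11822, 1.11822, 1.347)–(0, 1.58135, 1.347)  len=1.2103
  (v9,v11,v3) [--+] → (-1.58135, 0, 1.347)–(-1.11822, 1.11822, 1.347)  len=1.2103
  (v11,v13,v3) [--+] → (-1.11822, -1.11822, 1.347)–(-1.58135, 0, 1.347)  len=1.2103
  (v13,v15,v3) [--+] → (0, -1.58135, 1.347)–(-1.11822, -1.11822, 1.347)  len=1.2103
  (v15,v17,v3) [--+] → (1.11822, -1.11822, 1.347)–(0, -1.58135, 1.347)  len=1.2103
  (v17,v2,v3) [--+] → (1.58135, 0, 1.347)–(1.11822, -1.11822, 1.347)  len=1.2103

Chained into 1 loop(s):
  loop 1: 8 segments, perimeter = 9.6827
Total perimeter = 9.683


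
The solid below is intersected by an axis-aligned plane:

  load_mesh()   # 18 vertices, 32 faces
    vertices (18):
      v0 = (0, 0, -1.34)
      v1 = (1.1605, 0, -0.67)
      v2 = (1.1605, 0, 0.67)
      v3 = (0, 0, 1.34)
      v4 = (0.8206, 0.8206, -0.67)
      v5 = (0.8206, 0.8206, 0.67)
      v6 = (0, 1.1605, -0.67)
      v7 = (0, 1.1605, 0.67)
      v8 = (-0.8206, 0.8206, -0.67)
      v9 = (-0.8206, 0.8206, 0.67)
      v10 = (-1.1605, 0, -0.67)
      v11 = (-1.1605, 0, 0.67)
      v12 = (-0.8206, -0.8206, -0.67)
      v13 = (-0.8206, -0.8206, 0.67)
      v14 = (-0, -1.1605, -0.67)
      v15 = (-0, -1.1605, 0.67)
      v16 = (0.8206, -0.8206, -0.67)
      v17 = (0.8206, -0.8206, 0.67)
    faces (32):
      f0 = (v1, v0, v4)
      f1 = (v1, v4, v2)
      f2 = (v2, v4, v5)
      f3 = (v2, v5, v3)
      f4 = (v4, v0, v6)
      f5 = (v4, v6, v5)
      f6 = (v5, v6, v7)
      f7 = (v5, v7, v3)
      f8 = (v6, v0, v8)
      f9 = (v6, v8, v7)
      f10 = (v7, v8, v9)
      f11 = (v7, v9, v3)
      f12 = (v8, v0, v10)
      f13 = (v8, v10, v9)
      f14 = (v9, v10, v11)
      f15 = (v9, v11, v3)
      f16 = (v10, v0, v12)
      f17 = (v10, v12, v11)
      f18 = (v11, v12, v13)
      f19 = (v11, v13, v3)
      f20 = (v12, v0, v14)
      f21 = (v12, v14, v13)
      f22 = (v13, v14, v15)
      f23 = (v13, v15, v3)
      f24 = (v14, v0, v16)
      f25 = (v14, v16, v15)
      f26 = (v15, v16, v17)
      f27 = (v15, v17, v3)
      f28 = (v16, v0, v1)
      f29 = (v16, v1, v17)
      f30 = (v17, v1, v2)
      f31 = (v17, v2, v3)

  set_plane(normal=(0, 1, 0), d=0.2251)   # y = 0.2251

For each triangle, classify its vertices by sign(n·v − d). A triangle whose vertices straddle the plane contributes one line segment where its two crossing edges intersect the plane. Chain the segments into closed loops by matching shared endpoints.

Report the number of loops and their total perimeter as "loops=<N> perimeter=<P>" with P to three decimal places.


Straddling triangles (12 of 32):
  (v1,v0,v4) [--+] → (0.2251, 0.2251, -1.15621)–(1.06726, 0.2251, -0.67)  len=0.9724
  (v1,v4,v2) [-+-] → (1.06726, 0.2251, -0.67)–(1.06726, 0.2251, 0.302423)  len=0.9724
  (v2,v4,v5) [-++] → (1.06726, 0.2251, 0.302423)–(1.06726, 0.2251, 0.67)  len=0.3676
  (v2,v5,v3) [-+-] → (1.06726, 0.2251, 0.67)–(0.2251, 0.2251, 1.15621)  len=0.9724
  (v4,v0,v6) [+-+] → (0.2251, 0.2251, -1.15621)–(0, 0.2251, -1.21004)  len=0.2314
  (v5,v7,v3) [++-] → (0, 0.2251, 1.21004)–(0.2251, 0.2251, 1.15621)  len=0.2314
  (v6,v0,v8) [+-+] → (0, 0.2251, -1.21004)–(-0.2251, 0.2251, -1.15621)  len=0.2314
  (v7,v9,v3) [++-] → (-0.2251, 0.2251, 1.15621)–(0, 0.2251, 1.21004)  len=0.2314
  (v8,v0,v10) [+--] → (-0.2251, 0.2251, -1.15621)–(-1.06726, 0.2251, -0.67)  len=0.9724
  (v8,v10,v9) [+-+] → (-1.06726, 0.2251, -0.67)–(-1.06726, 0.2251, -0.302423)  len=0.3676
  (v9,v10,v11) [+--] → (-1.06726, 0.2251, -0.302423)–(-1.06726, 0.2251, 0.67)  len=0.9724
  (v9,v11,v3) [+--] → (-1.06726, 0.2251, 0.67)–(-0.2251, 0.2251, 1.15621)  len=0.9724

Chained into 1 loop(s):
  loop 1: 12 segments, perimeter = 7.4955
Total perimeter = 7.496

loops=1 perimeter=7.496


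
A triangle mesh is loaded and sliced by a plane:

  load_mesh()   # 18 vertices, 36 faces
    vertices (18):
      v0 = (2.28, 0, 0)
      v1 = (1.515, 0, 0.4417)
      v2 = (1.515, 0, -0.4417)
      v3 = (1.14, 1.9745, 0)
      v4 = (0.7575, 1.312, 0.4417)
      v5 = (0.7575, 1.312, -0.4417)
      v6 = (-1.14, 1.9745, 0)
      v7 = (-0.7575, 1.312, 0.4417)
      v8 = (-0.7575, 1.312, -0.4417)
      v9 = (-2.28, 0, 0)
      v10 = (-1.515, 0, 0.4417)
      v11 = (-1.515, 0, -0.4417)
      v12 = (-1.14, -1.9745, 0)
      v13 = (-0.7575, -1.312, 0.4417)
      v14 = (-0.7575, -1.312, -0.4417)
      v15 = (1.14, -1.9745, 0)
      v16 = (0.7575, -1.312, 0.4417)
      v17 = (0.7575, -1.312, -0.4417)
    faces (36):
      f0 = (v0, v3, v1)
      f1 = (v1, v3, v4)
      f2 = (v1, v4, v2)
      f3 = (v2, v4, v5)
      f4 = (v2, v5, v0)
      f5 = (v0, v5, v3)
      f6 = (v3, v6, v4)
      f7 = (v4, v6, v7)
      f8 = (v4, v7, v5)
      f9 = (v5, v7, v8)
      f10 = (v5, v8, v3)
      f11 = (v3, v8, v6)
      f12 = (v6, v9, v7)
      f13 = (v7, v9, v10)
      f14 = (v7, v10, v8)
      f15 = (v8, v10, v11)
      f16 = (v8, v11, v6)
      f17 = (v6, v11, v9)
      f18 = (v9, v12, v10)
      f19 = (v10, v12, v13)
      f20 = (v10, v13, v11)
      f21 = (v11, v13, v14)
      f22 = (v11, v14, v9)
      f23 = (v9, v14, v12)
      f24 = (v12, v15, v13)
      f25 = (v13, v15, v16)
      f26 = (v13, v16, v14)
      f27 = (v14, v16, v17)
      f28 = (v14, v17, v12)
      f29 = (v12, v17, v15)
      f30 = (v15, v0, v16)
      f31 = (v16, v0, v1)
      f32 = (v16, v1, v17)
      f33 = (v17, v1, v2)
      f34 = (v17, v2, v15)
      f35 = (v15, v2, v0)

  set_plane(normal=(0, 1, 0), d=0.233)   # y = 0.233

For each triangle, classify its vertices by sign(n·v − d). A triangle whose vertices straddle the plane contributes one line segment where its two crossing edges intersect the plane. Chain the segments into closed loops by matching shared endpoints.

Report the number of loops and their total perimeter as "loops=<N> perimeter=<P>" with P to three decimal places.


loops=2 perimeter=5.300

Straddling triangles (12 of 36):
  (v0,v3,v1) [-+-] → (2.14547, 0.233, 0)–(1.47075, 0.233, 0.389577)  len=0.7791
  (v1,v3,v4) [-++] → (1.47075, 0.233, 0.389577)–(1.38047, 0.233, 0.4417)  len=0.1042
  (v1,v4,v2) [-+-] → (1.38047, 0.233, 0.4417)–(1.38047, 0.233, -0.284816)  len=0.7265
  (v2,v4,v5) [-++] → (1.38047, 0.233, -0.284816)–(1.38047, 0.233, -0.4417)  len=0.1569
  (v2,v5,v0) [-+-] → (1.38047, 0.233, -0.4417)–(2.00962, 0.233, -0.0784421)  len=0.7265
  (v0,v5,v3) [-++] → (2.00962, 0.233, -0.0784421)–(2.14547, 0.233, 0)  len=0.1569
  (v6,v9,v7) [+-+] → (-2.14547, 0.233, 0)–(-2.00962, 0.233, 0.0784421)  len=0.1569
  (v7,v9,v10) [+--] → (-2.00962, 0.233, 0.0784421)–(-1.38047, 0.233, 0.4417)  len=0.7265
  (v7,v10,v8) [+-+] → (-1.38047, 0.233, 0.4417)–(-1.38047, 0.233, 0.284816)  len=0.1569
  (v8,v10,v11) [+--] → (-1.38047, 0.233, 0.284816)–(-1.38047, 0.233, -0.4417)  len=0.7265
  (v8,v11,v6) [+-+] → (-1.38047, 0.233, -0.4417)–(-1.47075, 0.233, -0.389577)  len=0.1042
  (v6,v11,v9) [+--] → (-1.47075, 0.233, -0.389577)–(-2.14547, 0.233, 0)  len=0.7791

Chained into 2 loop(s):
  loop 1: 6 segments, perimeter = 2.6501
  loop 2: 6 segments, perimeter = 2.6501
Total perimeter = 5.300


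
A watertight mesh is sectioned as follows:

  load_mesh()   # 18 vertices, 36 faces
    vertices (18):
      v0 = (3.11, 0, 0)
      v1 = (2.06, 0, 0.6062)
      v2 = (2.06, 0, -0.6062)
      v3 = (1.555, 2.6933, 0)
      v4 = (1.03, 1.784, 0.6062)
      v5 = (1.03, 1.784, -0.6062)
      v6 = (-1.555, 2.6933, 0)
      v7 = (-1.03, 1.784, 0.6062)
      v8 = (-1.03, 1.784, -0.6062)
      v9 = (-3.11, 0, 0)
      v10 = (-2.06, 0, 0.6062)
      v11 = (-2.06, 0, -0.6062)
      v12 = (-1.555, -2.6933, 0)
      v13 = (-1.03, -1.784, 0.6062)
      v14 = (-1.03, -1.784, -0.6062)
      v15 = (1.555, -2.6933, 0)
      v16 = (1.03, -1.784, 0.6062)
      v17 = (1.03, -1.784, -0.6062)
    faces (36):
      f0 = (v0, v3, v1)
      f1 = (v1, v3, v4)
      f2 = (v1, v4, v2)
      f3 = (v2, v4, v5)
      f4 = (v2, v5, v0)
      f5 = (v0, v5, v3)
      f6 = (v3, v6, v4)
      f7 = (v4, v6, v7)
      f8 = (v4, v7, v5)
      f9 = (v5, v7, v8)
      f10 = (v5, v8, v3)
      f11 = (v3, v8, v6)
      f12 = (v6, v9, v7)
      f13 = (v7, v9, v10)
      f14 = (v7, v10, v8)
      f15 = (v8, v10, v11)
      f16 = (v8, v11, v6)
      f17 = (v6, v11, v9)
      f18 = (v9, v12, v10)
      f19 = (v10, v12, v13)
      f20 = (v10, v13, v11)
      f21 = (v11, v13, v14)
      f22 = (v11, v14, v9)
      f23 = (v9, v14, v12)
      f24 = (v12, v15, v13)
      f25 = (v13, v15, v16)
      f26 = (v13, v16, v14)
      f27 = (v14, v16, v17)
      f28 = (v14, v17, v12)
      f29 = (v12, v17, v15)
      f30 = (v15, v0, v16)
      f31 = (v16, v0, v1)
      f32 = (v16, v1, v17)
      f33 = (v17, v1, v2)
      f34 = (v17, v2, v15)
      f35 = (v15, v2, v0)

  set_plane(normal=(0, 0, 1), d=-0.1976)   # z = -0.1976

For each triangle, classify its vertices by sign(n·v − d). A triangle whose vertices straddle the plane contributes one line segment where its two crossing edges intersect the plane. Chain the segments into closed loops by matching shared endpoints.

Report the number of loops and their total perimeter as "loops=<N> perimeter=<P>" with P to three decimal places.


Straddling triangles (24 of 36):
  (v1,v4,v2) [++-] → (1.71287, 0.601239, -0.1976)–(2.06, 0, -0.1976)  len=0.6943
  (v2,v4,v5) [-+-] → (1.71287, 0.601239, -0.1976)–(1.03, 1.784, -0.1976)  len=1.3657
  (v2,v5,v0) [--+] → (2.43199, 0.581522, -0.1976)–(2.76774, 0, -0.1976)  len=0.6715
  (v0,v5,v3) [+-+] → (2.43199, 0.581522, -0.1976)–(1.38387, 2.3969, -0.1976)  len=2.0962
  (v4,v7,v5) [++-] → (0.335744, 1.784, -0.1976)–(1.03, 1.784, -0.1976)  len=0.6943
  (v5,v7,v8) [-+-] → (0.335744, 1.784, -0.1976)–(-1.03, 1.784, -0.1976)  len=1.3657
  (v5,v8,v3) [--+] → (0.71238, 2.3969, -0.1976)–(1.38387, 2.3969, -0.1976)  len=0.6715
  (v3,v8,v6) [+-+] → (0.71238, 2.3969, -0.1976)–(-1.38387, 2.3969, -0.1976)  len=2.0962
  (v7,v10,v8) [++-] → (-1.37713, 1.18276, -0.1976)–(-1.03, 1.784, -0.1976)  len=0.6943
  (v8,v10,v11) [-+-] → (-1.37713, 1.18276, -0.1976)–(-2.06, 0, -0.1976)  len=1.3657
  (v8,v11,v6) [--+] → (-1.71961, 1.81538, -0.1976)–(-1.38387, 2.3969, -0.1976)  len=0.6715
  (v6,v11,v9) [+-+] → (-1.71961, 1.81538, -0.1976)–(-2.76774, 0, -0.1976)  len=2.0962
  (v10,v13,v11) [++-] → (-1.71287, -0.601239, -0.1976)–(-2.06, 0, -0.1976)  len=0.6943
  (v11,v13,v14) [-+-] → (-1.71287, -0.601239, -0.1976)–(-1.03, -1.784, -0.1976)  len=1.3657
  (v11,v14,v9) [--+] → (-2.43199, -0.581522, -0.1976)–(-2.76774, 0, -0.1976)  len=0.6715
  (v9,v14,v12) [+-+] → (-2.43199, -0.581522, -0.1976)–(-1.38387, -2.3969, -0.1976)  len=2.0962
  (v13,v16,v14) [++-] → (-0.335744, -1.784, -0.1976)–(-1.03, -1.784, -0.1976)  len=0.6943
  (v14,v16,v17) [-+-] → (-0.335744, -1.784, -0.1976)–(1.03, -1.784, -0.1976)  len=1.3657
  (v14,v17,v12) [--+] → (-0.71238, -2.3969, -0.1976)–(-1.38387, -2.3969, -0.1976)  len=0.6715
  (v12,v17,v15) [+-+] → (-0.71238, -2.3969, -0.1976)–(1.38387, -2.3969, -0.1976)  len=2.0962
  (v16,v1,v17) [++-] → (1.37713, -1.18276, -0.1976)–(1.03, -1.784, -0.1976)  len=0.6943
  (v17,v1,v2) [-+-] → (1.37713, -1.18276, -0.1976)–(2.06, 0, -0.1976)  len=1.3657
  (v17,v2,v15) [--+] → (1.71961, -1.81538, -0.1976)–(1.38387, -2.3969, -0.1976)  len=0.6715
  (v15,v2,v0) [+-+] → (1.71961, -1.81538, -0.1976)–(2.76774, 0, -0.1976)  len=2.0962

Chained into 2 loop(s):
  loop 1: 12 segments, perimeter = 12.3600
  loop 2: 12 segments, perimeter = 16.6063
Total perimeter = 28.966

loops=2 perimeter=28.966


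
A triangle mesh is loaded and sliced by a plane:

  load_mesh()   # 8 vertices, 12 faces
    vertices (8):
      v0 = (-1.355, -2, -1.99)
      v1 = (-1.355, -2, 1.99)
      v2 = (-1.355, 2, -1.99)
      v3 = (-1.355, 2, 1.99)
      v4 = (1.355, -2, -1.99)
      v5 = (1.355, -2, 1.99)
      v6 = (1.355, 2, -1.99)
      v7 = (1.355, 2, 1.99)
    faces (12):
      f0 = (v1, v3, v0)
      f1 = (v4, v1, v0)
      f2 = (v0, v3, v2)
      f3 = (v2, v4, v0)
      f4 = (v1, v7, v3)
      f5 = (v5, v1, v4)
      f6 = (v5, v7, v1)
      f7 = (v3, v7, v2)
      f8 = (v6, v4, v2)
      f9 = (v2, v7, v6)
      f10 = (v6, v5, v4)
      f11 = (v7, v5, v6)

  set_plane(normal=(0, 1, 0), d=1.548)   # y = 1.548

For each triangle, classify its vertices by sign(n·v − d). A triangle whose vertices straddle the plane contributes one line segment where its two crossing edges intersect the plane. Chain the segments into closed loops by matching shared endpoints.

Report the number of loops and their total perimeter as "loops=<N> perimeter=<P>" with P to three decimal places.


loops=1 perimeter=13.380

Straddling triangles (8 of 12):
  (v1,v3,v0) [-+-] → (-1.355, 1.548, 1.99)–(-1.355, 1.548, 1.54026)  len=0.4497
  (v0,v3,v2) [-++] → (-1.355, 1.548, 1.54026)–(-1.355, 1.548, -1.99)  len=3.5303
  (v2,v4,v0) [+--] → (-1.04877, 1.548, -1.99)–(-1.355, 1.548, -1.99)  len=0.3062
  (v1,v7,v3) [-++] → (1.04877, 1.548, 1.99)–(-1.355, 1.548, 1.99)  len=2.4038
  (v5,v7,v1) [-+-] → (1.355, 1.548, 1.99)–(1.04877, 1.548, 1.99)  len=0.3062
  (v6,v4,v2) [+-+] → (1.355, 1.548, -1.99)–(-1.04877, 1.548, -1.99)  len=2.4038
  (v6,v5,v4) [+--] → (1.355, 1.548, -1.54026)–(1.355, 1.548, -1.99)  len=0.4497
  (v7,v5,v6) [+-+] → (1.355, 1.548, 1.99)–(1.355, 1.548, -1.54026)  len=3.5303

Chained into 1 loop(s):
  loop 1: 8 segments, perimeter = 13.3800
Total perimeter = 13.380


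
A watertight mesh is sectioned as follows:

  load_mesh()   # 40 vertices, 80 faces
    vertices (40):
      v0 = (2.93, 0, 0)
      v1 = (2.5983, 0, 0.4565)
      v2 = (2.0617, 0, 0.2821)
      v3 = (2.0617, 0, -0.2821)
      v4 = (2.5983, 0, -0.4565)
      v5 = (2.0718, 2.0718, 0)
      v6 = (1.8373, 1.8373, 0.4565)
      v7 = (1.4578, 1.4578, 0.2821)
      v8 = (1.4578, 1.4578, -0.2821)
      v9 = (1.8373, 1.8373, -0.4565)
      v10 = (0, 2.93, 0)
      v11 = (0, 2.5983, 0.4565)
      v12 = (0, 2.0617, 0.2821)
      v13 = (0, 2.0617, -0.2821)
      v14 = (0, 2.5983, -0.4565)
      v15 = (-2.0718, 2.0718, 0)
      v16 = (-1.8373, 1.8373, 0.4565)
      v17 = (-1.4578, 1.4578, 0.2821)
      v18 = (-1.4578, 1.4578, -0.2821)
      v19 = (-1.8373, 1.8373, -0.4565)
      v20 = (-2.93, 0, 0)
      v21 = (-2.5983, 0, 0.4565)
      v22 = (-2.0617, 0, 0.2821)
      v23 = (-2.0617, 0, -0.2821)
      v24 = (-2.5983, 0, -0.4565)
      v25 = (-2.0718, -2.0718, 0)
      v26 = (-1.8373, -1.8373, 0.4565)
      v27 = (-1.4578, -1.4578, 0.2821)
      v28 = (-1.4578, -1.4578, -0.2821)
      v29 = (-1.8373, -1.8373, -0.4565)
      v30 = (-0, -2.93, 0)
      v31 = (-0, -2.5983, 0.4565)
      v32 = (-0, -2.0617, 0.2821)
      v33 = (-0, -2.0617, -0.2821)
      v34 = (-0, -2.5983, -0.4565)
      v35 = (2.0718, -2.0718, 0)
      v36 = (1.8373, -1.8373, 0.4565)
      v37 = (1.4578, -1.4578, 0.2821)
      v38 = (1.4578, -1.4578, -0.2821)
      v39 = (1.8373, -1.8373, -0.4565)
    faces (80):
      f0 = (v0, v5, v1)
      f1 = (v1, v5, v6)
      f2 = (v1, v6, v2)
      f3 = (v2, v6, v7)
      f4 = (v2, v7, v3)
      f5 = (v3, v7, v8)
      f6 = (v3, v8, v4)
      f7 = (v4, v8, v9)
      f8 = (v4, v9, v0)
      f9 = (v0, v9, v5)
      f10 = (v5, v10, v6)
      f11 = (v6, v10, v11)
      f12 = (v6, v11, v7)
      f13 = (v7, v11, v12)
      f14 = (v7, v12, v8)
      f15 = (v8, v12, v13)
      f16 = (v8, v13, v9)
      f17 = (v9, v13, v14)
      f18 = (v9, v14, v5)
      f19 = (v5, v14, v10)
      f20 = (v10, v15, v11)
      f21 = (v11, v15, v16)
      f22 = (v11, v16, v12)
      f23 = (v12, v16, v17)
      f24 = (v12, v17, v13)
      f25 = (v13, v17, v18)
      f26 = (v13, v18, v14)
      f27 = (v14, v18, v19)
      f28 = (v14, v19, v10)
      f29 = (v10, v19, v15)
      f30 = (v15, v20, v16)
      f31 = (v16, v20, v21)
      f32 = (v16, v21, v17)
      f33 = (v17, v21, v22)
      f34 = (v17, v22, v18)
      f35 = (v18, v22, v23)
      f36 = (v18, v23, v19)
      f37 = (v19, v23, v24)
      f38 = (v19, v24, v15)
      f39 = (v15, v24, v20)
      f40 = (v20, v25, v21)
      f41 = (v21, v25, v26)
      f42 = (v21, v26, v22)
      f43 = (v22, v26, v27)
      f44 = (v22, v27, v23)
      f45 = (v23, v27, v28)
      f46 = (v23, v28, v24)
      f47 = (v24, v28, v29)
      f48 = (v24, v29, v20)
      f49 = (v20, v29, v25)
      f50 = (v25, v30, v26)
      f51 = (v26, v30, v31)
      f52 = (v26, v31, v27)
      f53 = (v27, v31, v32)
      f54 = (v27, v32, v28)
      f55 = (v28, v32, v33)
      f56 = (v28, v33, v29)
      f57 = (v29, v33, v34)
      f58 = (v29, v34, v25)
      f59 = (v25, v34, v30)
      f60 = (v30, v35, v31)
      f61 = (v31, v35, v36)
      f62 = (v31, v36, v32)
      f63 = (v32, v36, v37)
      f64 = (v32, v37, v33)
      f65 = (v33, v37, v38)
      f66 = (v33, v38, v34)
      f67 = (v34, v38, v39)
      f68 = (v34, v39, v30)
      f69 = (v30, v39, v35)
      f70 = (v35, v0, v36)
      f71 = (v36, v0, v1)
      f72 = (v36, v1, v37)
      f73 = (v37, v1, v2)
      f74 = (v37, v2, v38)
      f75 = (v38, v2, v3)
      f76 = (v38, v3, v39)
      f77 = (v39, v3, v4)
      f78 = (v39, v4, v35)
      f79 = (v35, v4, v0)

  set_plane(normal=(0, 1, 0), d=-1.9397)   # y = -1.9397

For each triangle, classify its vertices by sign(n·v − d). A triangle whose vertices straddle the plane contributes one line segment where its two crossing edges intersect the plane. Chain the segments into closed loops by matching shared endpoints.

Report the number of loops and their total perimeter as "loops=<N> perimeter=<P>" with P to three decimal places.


Straddling triangles (24 of 80):
  (v20,v25,v21) [+-+] → (-2.12652, -1.9397, 0)–(-2.10537, -1.9397, 0.0291069)  len=0.0360
  (v21,v25,v26) [+-+] → (-2.10537, -1.9397, 0.0291069)–(-1.9397, -1.9397, 0.257158)  len=0.2819
  (v20,v29,v25) [++-] → (-1.9397, -1.9397, -0.257158)–(-2.12652, -1.9397, 0)  len=0.3179
  (v25,v30,v26) [--+] → (-1.66512, -1.9397, 0.41372)–(-1.9397, -1.9397, 0.257158)  len=0.3161
  (v26,v30,v31) [+--] → (-1.66512, -1.9397, 0.41372)–(-1.59007, -1.9397, 0.4565)  len=0.0864
  (v26,v31,v27) [+-+] → (-1.59007, -1.9397, 0.4565)–(-0.84183, -1.9397, 0.35579)  len=0.7550
  (v27,v31,v32) [+--] → (-0.84183, -1.9397, 0.35579)–(-0.294505, -1.9397, 0.2821)  len=0.5523
  (v27,v32,v28) [+-+] → (-0.294505, -1.9397, 0.2821)–(-0.294505, -1.9397, 0.16812)  len=0.1140
  (v28,v32,v33) [+--] → (-0.294505, -1.9397, 0.16812)–(-0.294505, -1.9397, -0.2821)  len=0.4502
  (v28,v33,v29) [+-+] → (-0.294505, -1.9397, -0.2821)–(-0.998889, -1.9397, -0.376916)  len=0.7107
  (v29,v33,v34) [+--] → (-0.998889, -1.9397, -0.376916)–(-1.59007, -1.9397, -0.4565)  len=0.5965
  (v29,v34,v25) [+--] → (-1.59007, -1.9397, -0.4565)–(-1.9397, -1.9397, -0.257158)  len=0.4025
  (v31,v35,v36) [--+] → (1.9397, -1.9397, 0.257158)–(1.59007, -1.9397, 0.4565)  len=0.4025
  (v31,v36,v32) [-+-] → (1.59007, -1.9397, 0.4565)–(0.998889, -1.9397, 0.376916)  len=0.5965
  (v32,v36,v37) [-++] → (0.998889, -1.9397, 0.376916)–(0.294505, -1.9397, 0.2821)  len=0.7107
  (v32,v37,v33) [-+-] → (0.294505, -1.9397, 0.2821)–(0.294505, -1.9397, -0.16812)  len=0.4502
  (v33,v37,v38) [-++] → (0.294505, -1.9397, -0.16812)–(0.294505, -1.9397, -0.2821)  len=0.1140
  (v33,v38,v34) [-+-] → (0.294505, -1.9397, -0.2821)–(0.84183, -1.9397, -0.35579)  len=0.5523
  (v34,v38,v39) [-++] → (0.84183, -1.9397, -0.35579)–(1.59007, -1.9397, -0.4565)  len=0.7550
  (v34,v39,v30) [-+-] → (1.59007, -1.9397, -0.4565)–(1.66512, -1.9397, -0.41372)  len=0.0864
  (v30,v39,v35) [-+-] → (1.66512, -1.9397, -0.41372)–(1.9397, -1.9397, -0.257158)  len=0.3161
  (v35,v0,v36) [-++] → (2.12652, -1.9397, 0)–(1.9397, -1.9397, 0.257158)  len=0.3179
  (v39,v4,v35) [++-] → (2.10537, -1.9397, -0.0291069)–(1.9397, -1.9397, -0.257158)  len=0.2819
  (v35,v4,v0) [-++] → (2.10537, -1.9397, -0.0291069)–(2.12652, -1.9397, 0)  len=0.0360

Chained into 2 loop(s):
  loop 1: 12 segments, perimeter = 4.6193
  loop 2: 12 segments, perimeter = 4.6193
Total perimeter = 9.239

loops=2 perimeter=9.239


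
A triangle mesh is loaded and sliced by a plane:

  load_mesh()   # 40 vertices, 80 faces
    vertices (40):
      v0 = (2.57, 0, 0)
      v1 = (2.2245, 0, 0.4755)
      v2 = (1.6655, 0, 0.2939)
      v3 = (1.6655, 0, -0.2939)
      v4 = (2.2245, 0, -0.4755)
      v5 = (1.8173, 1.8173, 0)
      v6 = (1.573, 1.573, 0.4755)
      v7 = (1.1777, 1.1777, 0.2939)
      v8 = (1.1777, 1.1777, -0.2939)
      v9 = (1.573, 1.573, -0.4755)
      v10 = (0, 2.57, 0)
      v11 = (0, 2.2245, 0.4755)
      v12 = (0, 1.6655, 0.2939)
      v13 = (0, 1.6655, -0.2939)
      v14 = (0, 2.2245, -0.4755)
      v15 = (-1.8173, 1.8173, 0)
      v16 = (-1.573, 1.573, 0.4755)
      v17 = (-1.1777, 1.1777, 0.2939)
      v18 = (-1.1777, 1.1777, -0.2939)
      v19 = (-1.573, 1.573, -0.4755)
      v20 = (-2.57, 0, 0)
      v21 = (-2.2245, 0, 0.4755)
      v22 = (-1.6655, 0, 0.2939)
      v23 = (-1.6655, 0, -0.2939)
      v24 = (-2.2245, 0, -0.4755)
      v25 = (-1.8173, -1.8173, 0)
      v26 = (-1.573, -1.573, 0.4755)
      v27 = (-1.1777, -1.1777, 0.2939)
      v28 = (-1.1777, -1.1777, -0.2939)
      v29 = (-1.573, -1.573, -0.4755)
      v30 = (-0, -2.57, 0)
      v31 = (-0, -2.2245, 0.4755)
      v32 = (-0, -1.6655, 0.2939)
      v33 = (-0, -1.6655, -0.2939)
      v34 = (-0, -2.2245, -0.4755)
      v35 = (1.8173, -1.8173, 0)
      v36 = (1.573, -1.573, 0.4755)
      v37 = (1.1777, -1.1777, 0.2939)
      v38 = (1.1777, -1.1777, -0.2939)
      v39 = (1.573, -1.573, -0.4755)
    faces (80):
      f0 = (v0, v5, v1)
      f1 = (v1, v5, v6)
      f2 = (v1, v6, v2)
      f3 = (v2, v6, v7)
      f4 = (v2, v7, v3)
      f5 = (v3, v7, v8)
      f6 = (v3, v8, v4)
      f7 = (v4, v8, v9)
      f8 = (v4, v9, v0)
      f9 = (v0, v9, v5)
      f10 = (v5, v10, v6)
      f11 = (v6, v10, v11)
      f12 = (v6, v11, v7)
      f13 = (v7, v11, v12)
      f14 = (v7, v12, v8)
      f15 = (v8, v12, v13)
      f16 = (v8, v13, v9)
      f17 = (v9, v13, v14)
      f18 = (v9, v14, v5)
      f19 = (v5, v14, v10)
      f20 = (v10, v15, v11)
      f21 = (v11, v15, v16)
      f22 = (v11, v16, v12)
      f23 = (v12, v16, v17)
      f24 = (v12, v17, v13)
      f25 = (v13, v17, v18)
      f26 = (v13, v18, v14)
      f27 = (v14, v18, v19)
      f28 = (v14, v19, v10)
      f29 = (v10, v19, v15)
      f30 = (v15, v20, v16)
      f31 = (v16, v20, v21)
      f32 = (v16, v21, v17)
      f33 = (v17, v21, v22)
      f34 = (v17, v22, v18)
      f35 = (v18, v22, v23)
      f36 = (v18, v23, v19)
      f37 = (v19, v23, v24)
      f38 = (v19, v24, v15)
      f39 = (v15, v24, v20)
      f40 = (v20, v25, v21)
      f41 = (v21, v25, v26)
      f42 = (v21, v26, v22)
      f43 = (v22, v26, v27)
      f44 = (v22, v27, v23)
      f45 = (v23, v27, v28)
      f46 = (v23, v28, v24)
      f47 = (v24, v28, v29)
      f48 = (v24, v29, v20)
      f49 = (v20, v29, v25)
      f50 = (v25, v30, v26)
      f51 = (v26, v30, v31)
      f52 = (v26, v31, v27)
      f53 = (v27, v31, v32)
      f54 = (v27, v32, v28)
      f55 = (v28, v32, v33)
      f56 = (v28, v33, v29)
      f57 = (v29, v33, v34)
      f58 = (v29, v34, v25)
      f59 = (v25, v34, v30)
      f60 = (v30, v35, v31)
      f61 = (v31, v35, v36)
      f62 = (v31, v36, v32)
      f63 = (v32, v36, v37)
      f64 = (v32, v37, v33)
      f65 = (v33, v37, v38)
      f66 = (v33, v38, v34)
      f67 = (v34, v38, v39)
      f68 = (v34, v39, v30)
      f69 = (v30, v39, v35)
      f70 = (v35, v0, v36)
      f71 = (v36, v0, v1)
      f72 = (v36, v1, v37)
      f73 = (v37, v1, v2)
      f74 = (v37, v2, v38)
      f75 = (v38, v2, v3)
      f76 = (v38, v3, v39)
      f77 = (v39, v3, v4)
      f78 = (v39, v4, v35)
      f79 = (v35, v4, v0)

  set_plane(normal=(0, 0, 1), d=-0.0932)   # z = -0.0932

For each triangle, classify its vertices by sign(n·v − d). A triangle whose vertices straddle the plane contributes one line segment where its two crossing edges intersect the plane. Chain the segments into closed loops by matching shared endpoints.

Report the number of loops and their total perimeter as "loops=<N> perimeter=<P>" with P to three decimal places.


loops=2 perimeter=25.519

Straddling triangles (32 of 80):
  (v2,v7,v3) [++-] → (1.49894, 0.402117, -0.0932)–(1.6655, 0, -0.0932)  len=0.4352
  (v3,v7,v8) [-+-] → (1.49894, 0.402117, -0.0932)–(1.1777, 1.1777, -0.0932)  len=0.8395
  (v4,v9,v0) [--+] → (2.37458, 0.308315, -0.0932)–(2.50228, 0, -0.0932)  len=0.3337
  (v0,v9,v5) [+-+] → (2.37458, 0.308315, -0.0932)–(1.76942, 1.76942, -0.0932)  len=1.5815
  (v7,v12,v8) [++-] → (0.775583, 1.34426, -0.0932)–(1.1777, 1.1777, -0.0932)  len=0.4352
  (v8,v12,v13) [-+-] → (0.775583, 1.34426, -0.0932)–(0, 1.6655, -0.0932)  len=0.8395
  (v9,v14,v5) [--+] → (1.4611, 1.89711, -0.0932)–(1.76942, 1.76942, -0.0932)  len=0.3337
  (v5,v14,v10) [+-+] → (1.4611, 1.89711, -0.0932)–(0, 2.50228, -0.0932)  len=1.5815
  (v12,v17,v13) [++-] → (-0.402117, 1.49894, -0.0932)–(0, 1.6655, -0.0932)  len=0.4352
  (v13,v17,v18) [-+-] → (-0.402117, 1.49894, -0.0932)–(-1.1777, 1.1777, -0.0932)  len=0.8395
  (v14,v19,v10) [--+] → (-0.308315, 2.37458, -0.0932)–(0, 2.50228, -0.0932)  len=0.3337
  (v10,v19,v15) [+-+] → (-0.308315, 2.37458, -0.0932)–(-1.76942, 1.76942, -0.0932)  len=1.5815
  (v17,v22,v18) [++-] → (-1.34426, 0.775583, -0.0932)–(-1.1777, 1.1777, -0.0932)  len=0.4352
  (v18,v22,v23) [-+-] → (-1.34426, 0.775583, -0.0932)–(-1.6655, 0, -0.0932)  len=0.8395
  (v19,v24,v15) [--+] → (-1.89711, 1.4611, -0.0932)–(-1.76942, 1.76942, -0.0932)  len=0.3337
  (v15,v24,v20) [+-+] → (-1.89711, 1.4611, -0.0932)–(-2.50228, 0, -0.0932)  len=1.5815
  (v22,v27,v23) [++-] → (-1.49894, -0.402117, -0.0932)–(-1.6655, 0, -0.0932)  len=0.4352
  (v23,v27,v28) [-+-] → (-1.49894, -0.402117, -0.0932)–(-1.1777, -1.1777, -0.0932)  len=0.8395
  (v24,v29,v20) [--+] → (-2.37458, -0.308315, -0.0932)–(-2.50228, 0, -0.0932)  len=0.3337
  (v20,v29,v25) [+-+] → (-2.37458, -0.308315, -0.0932)–(-1.76942, -1.76942, -0.0932)  len=1.5815
  (v27,v32,v28) [++-] → (-0.775583, -1.34426, -0.0932)–(-1.1777, -1.1777, -0.0932)  len=0.4352
  (v28,v32,v33) [-+-] → (-0.775583, -1.34426, -0.0932)–(0, -1.6655, -0.0932)  len=0.8395
  (v29,v34,v25) [--+] → (-1.4611, -1.89711, -0.0932)–(-1.76942, -1.76942, -0.0932)  len=0.3337
  (v25,v34,v30) [+-+] → (-1.4611, -1.89711, -0.0932)–(0, -2.50228, -0.0932)  len=1.5815
  (v32,v37,v33) [++-] → (0.402117, -1.49894, -0.0932)–(0, -1.6655, -0.0932)  len=0.4352
  (v33,v37,v38) [-+-] → (0.402117, -1.49894, -0.0932)–(1.1777, -1.1777, -0.0932)  len=0.8395
  (v34,v39,v30) [--+] → (0.308315, -2.37458, -0.0932)–(0, -2.50228, -0.0932)  len=0.3337
  (v30,v39,v35) [+-+] → (0.308315, -2.37458, -0.0932)–(1.76942, -1.76942, -0.0932)  len=1.5815
  (v37,v2,v38) [++-] → (1.34426, -0.775583, -0.0932)–(1.1777, -1.1777, -0.0932)  len=0.4352
  (v38,v2,v3) [-+-] → (1.34426, -0.775583, -0.0932)–(1.6655, 0, -0.0932)  len=0.8395
  (v39,v4,v35) [--+] → (1.89711, -1.4611, -0.0932)–(1.76942, -1.76942, -0.0932)  len=0.3337
  (v35,v4,v0) [+-+] → (1.89711, -1.4611, -0.0932)–(2.50228, 0, -0.0932)  len=1.5815

Chained into 2 loop(s):
  loop 1: 16 segments, perimeter = 10.1978
  loop 2: 16 segments, perimeter = 15.3215
Total perimeter = 25.519
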